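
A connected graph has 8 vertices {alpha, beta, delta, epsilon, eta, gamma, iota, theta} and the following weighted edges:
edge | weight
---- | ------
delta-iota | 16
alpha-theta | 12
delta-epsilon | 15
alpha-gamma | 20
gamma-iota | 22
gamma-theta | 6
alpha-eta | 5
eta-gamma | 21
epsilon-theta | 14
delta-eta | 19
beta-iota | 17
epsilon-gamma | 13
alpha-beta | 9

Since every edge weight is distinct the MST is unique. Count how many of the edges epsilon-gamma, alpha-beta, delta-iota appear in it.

Kruskal: consider edges lightest-first.
alpha-eta (5): add — endpoints in different components.
gamma-theta (6): add — endpoints in different components.
alpha-beta (9): add — endpoints in different components.
alpha-theta (12): add — endpoints in different components.
epsilon-gamma (13): add — endpoints in different components.
epsilon-theta (14): skip — theta and epsilon already connected.
delta-epsilon (15): add — endpoints in different components.
delta-iota (16): add — endpoints in different components.
MST edge set: {alpha-eta, gamma-theta, alpha-beta, alpha-theta, epsilon-gamma, delta-epsilon, delta-iota}.
Of the listed edges, {epsilon-gamma, alpha-beta, delta-iota} are in the MST → 3.

3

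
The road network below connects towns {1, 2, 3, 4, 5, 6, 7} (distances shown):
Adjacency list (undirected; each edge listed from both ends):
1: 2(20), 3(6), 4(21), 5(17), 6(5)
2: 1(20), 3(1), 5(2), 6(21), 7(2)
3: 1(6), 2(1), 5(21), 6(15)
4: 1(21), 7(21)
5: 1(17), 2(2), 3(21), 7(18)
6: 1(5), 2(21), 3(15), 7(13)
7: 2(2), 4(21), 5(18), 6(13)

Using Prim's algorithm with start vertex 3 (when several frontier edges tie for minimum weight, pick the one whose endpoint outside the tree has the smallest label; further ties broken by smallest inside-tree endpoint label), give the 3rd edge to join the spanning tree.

Prim's algorithm from 3:
Step 1: cheapest edge leaving the tree is 2–3 (1); add 2.
Step 2: cheapest edge leaving the tree is 2–5 (2); add 5.
Step 3: cheapest edge leaving the tree is 2–7 (2); add 7.
Step 4: cheapest edge leaving the tree is 1–3 (6); add 1.
Step 5: cheapest edge leaving the tree is 1–6 (5); add 6.
Step 6: cheapest edge leaving the tree is 1–4 (21); add 4.
The 3rd edge added is 2–7.

2-7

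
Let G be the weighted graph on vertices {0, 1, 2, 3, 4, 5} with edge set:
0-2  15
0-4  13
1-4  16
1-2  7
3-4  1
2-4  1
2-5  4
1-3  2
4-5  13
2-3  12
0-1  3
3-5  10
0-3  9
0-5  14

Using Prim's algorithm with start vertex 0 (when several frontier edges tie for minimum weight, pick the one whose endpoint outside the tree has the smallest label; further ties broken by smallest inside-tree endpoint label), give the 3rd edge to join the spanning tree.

Prim's algorithm from 0:
Step 1: frontier [0-1 3, 0-3 9, 0-4 13, 0-5 14, 0-2 15] → take 0-1 (3); add 1.
Step 2: frontier [0-3 9, 0-4 13, 0-5 14, 0-2 15, 1-3 2, 1-2 7, 1-4 16] → take 1-3 (2); add 3.
Step 3: frontier [0-4 13, 0-5 14, 0-2 15, 1-2 7, 1-4 16, 3-4 1, 3-5 10, 2-3 12] → take 3-4 (1); add 4.
Step 4: frontier [0-5 14, 0-2 15, 1-2 7, 3-5 10, 2-3 12, 2-4 1, 4-5 13] → take 2-4 (1); add 2.
Step 5: frontier [0-5 14, 2-5 4, 3-5 10, 4-5 13] → take 2-5 (4); add 5.
The 3rd edge added is 3-4.

3-4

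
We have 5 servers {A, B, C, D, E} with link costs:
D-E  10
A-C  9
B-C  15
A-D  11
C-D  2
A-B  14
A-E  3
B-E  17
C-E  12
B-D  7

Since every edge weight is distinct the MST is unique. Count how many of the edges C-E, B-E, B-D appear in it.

Kruskal: consider edges lightest-first.
C-D (2): add. Components now {A} {B} {C,D} {E}
A-E (3): add. Components now {A,E} {B} {C,D}
B-D (7): add. Components now {A,E} {B,C,D}
A-C (9): add. Components now {A,B,C,D,E}
MST edge set: {C-D, A-E, B-D, A-C}.
Of the listed edges, {B-D} are in the MST → 1.

1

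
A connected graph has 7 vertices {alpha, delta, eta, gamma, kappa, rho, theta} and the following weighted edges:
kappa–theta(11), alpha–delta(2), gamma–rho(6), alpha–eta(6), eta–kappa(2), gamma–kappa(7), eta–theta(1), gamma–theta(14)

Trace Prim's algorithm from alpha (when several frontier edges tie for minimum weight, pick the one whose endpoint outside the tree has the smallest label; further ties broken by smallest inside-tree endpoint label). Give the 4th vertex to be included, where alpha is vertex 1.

Prim, starting at alpha.
Step 1: frontier [alpha–delta 2, alpha–eta 6] → take alpha–delta (2); add delta.
Step 2: frontier [alpha–eta 6] → take alpha–eta (6); add eta.
Step 3: frontier [eta–theta 1, eta–kappa 2] → take eta–theta (1); add theta.
Step 4: frontier [eta–kappa 2, kappa–theta 11, gamma–theta 14] → take eta–kappa (2); add kappa.
Step 5: frontier [gamma–kappa 7, gamma–theta 14] → take gamma–kappa (7); add gamma.
Step 6: frontier [gamma–rho 6] → take gamma–rho (6); add rho.
Vertex order: alpha, delta, eta, theta, kappa, gamma, rho. The 4th vertex is theta.

theta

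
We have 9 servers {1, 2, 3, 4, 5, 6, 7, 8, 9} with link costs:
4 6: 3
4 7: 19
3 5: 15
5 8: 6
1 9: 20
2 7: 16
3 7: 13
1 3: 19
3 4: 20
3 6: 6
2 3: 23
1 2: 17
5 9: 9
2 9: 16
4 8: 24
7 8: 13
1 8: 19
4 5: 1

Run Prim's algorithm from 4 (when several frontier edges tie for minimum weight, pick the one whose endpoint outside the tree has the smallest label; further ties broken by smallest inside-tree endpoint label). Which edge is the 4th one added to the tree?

5-8

Grow the tree from 4 using Prim:
Step 1: cheapest edge leaving the tree is 4 5 (1); add 5.
Step 2: cheapest edge leaving the tree is 4 6 (3); add 6.
Step 3: cheapest edge leaving the tree is 3 6 (6); add 3.
Step 4: cheapest edge leaving the tree is 5 8 (6); add 8.
Step 5: cheapest edge leaving the tree is 5 9 (9); add 9.
Step 6: cheapest edge leaving the tree is 3 7 (13); add 7.
Step 7: cheapest edge leaving the tree is 2 7 (16); add 2.
Step 8: cheapest edge leaving the tree is 1 2 (17); add 1.
The 4th edge added is 5 8.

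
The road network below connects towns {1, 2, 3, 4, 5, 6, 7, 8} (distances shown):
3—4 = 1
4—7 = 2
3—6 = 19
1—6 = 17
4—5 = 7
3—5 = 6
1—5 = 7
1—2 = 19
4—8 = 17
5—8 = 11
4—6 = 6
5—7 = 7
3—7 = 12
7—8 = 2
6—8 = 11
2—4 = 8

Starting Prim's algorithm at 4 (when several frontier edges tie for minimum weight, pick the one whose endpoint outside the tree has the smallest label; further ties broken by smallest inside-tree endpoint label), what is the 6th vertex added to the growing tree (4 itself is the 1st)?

6

Prim's algorithm from 4:
Step 1: cheapest edge leaving the tree is 3—4 (1); add 3.
Step 2: cheapest edge leaving the tree is 4—7 (2); add 7.
Step 3: cheapest edge leaving the tree is 7—8 (2); add 8.
Step 4: cheapest edge leaving the tree is 3—5 (6); add 5.
Step 5: cheapest edge leaving the tree is 4—6 (6); add 6.
Step 6: cheapest edge leaving the tree is 1—5 (7); add 1.
Step 7: cheapest edge leaving the tree is 2—4 (8); add 2.
Vertex order: 4, 3, 7, 8, 5, 6, 1, 2. The 6th vertex is 6.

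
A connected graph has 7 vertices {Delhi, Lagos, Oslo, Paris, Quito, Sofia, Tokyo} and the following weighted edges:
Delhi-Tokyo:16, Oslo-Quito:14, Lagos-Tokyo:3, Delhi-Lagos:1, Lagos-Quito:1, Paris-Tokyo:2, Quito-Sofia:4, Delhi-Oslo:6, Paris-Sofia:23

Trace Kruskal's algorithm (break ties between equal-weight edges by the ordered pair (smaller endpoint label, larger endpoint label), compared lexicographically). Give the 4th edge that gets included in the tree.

Kruskal's algorithm — process edges by increasing weight (ties by edge label):
Delhi-Lagos (1): add — endpoints in different components.
Lagos-Quito (1): add — endpoints in different components.
Paris-Tokyo (2): add — endpoints in different components.
Lagos-Tokyo (3): add — endpoints in different components.
Quito-Sofia (4): add — endpoints in different components.
Delhi-Oslo (6): add — endpoints in different components.
The 4th edge added is Lagos-Tokyo.

Lagos-Tokyo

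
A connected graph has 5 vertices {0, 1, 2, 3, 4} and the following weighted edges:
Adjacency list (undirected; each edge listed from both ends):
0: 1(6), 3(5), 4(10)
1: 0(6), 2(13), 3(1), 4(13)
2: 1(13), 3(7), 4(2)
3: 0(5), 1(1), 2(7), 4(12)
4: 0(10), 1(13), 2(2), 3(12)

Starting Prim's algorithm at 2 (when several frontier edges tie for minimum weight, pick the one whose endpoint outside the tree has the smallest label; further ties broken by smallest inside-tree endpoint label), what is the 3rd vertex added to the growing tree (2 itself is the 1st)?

Prim, starting at 2.
Step 1: frontier [2 4 2, 2 3 7, 1 2 13] → take 2 4 (2); add 4.
Step 2: frontier [2 3 7, 1 2 13, 0 4 10, 3 4 12, 1 4 13] → take 2 3 (7); add 3.
Step 3: frontier [1 2 13, 1 3 1, 0 3 5, 0 4 10, 1 4 13] → take 1 3 (1); add 1.
Step 4: frontier [0 1 6, 0 3 5, 0 4 10] → take 0 3 (5); add 0.
Vertex order: 2, 4, 3, 1, 0. The 3rd vertex is 3.

3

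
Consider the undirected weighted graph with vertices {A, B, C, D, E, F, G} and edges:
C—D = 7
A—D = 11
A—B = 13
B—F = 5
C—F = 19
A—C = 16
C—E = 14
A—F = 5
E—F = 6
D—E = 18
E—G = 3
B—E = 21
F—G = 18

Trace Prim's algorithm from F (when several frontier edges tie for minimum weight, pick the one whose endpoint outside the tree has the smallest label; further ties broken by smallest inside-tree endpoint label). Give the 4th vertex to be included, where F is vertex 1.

E

Prim, starting at F.
Step 1: frontier [A—F 5, B—F 5, E—F 6, F—G 18, C—F 19] → take A—F (5); add A.
Step 2: frontier [A—D 11, A—B 13, A—C 16, B—F 5, E—F 6, F—G 18, C—F 19] → take B—F (5); add B.
Step 3: frontier [A—D 11, A—C 16, B—E 21, E—F 6, F—G 18, C—F 19] → take E—F (6); add E.
Step 4: frontier [A—D 11, A—C 16, E—G 3, C—E 14, D—E 18, F—G 18, C—F 19] → take E—G (3); add G.
Step 5: frontier [A—D 11, A—C 16, C—E 14, D—E 18, C—F 19] → take A—D (11); add D.
Step 6: frontier [A—C 16, C—D 7, C—E 14, C—F 19] → take C—D (7); add C.
Vertex order: F, A, B, E, G, D, C. The 4th vertex is E.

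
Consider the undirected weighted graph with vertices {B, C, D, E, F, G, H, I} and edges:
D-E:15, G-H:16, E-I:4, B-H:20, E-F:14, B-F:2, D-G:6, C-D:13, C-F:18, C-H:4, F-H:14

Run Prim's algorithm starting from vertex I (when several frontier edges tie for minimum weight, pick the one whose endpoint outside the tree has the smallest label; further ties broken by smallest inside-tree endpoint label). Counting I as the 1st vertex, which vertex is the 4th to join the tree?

Grow the tree from I using Prim:
Step 1: frontier [E-I 4] → take E-I (4); add E.
Step 2: frontier [E-F 14, D-E 15] → take E-F (14); add F.
Step 3: frontier [D-E 15, B-F 2, F-H 14, C-F 18] → take B-F (2); add B.
Step 4: frontier [B-H 20, D-E 15, F-H 14, C-F 18] → take F-H (14); add H.
Step 5: frontier [D-E 15, C-F 18, C-H 4, G-H 16] → take C-H (4); add C.
Step 6: frontier [C-D 13, D-E 15, G-H 16] → take C-D (13); add D.
Step 7: frontier [D-G 6, G-H 16] → take D-G (6); add G.
Vertex order: I, E, F, B, H, C, D, G. The 4th vertex is B.

B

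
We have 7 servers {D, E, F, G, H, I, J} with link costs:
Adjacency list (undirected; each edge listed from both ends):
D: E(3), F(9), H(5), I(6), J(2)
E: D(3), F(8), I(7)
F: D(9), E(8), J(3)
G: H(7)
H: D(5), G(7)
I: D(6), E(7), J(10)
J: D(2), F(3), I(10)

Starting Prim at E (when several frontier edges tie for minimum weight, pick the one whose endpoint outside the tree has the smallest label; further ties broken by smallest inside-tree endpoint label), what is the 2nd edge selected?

Grow the tree from E using Prim:
Step 1: frontier [D-E 3, E-I 7, E-F 8] → take D-E (3); add D.
Step 2: frontier [D-J 2, D-H 5, D-I 6, D-F 9, E-I 7, E-F 8] → take D-J (2); add J.
Step 3: frontier [D-H 5, D-I 6, D-F 9, E-I 7, E-F 8, F-J 3, I-J 10] → take F-J (3); add F.
Step 4: frontier [D-H 5, D-I 6, E-I 7, I-J 10] → take D-H (5); add H.
Step 5: frontier [D-I 6, E-I 7, G-H 7, I-J 10] → take D-I (6); add I.
Step 6: frontier [G-H 7] → take G-H (7); add G.
The 2nd edge added is D-J.

D-J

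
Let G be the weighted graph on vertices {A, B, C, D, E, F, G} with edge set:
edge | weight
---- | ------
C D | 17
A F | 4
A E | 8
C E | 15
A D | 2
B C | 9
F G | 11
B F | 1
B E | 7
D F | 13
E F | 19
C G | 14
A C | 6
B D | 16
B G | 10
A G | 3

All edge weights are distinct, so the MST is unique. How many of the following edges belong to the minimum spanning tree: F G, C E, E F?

Sort edges by weight, then run Kruskal:
B F (1): add — endpoints in different components.
A D (2): add — endpoints in different components.
A G (3): add — endpoints in different components.
A F (4): add — endpoints in different components.
A C (6): add — endpoints in different components.
B E (7): add — endpoints in different components.
MST edge set: {B F, A D, A G, A F, A C, B E}.
Of the listed edges, {} are in the MST → 0.

0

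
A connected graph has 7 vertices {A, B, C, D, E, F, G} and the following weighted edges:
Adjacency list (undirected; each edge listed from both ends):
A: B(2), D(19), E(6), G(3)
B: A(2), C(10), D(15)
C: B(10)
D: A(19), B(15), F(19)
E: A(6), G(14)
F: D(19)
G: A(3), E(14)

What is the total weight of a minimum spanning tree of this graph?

Kruskal: consider edges lightest-first.
A–B (2): add — endpoints in different components.
A–G (3): add — endpoints in different components.
A–E (6): add — endpoints in different components.
B–C (10): add — endpoints in different components.
E–G (14): skip — E and G already connected.
B–D (15): add — endpoints in different components.
A–D (19): skip — A and D already connected.
D–F (19): add — endpoints in different components.
MST edges: A–B, A–G, A–E, B–C, B–D, D–F; total weight 2+3+6+10+15+19 = 55.

55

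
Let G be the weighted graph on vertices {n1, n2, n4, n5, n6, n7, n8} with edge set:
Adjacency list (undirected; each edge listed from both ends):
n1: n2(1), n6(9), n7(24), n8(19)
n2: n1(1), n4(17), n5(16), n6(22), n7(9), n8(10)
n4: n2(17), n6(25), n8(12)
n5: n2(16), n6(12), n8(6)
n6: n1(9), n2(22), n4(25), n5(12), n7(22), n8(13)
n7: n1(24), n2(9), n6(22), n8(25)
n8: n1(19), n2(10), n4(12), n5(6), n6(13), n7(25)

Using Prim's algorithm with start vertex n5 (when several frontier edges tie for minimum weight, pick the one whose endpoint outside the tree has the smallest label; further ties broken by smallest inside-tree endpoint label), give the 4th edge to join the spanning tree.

n1-n6

Prim, starting at n5.
Step 1: cheapest edge leaving the tree is n5-n8 (6); add n8.
Step 2: cheapest edge leaving the tree is n2-n8 (10); add n2.
Step 3: cheapest edge leaving the tree is n1-n2 (1); add n1.
Step 4: cheapest edge leaving the tree is n1-n6 (9); add n6.
Step 5: cheapest edge leaving the tree is n2-n7 (9); add n7.
Step 6: cheapest edge leaving the tree is n4-n8 (12); add n4.
The 4th edge added is n1-n6.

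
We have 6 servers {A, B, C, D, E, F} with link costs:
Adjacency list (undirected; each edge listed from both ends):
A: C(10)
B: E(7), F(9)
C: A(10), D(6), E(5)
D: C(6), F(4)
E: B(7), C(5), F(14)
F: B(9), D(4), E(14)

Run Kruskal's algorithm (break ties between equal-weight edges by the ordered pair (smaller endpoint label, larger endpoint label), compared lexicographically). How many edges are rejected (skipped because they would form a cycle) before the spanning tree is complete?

Kruskal's algorithm — process edges by increasing weight (ties by edge label):
D F (4): add. Components now {A} {B} {C} {D,F} {E}
C E (5): add. Components now {A} {B} {C,E} {D,F}
C D (6): add. Components now {A} {B} {C,D,E,F}
B E (7): add. Components now {A} {B,C,D,E,F}
B F (9): skip — B and F already connected.
A C (10): add. Components now {A,B,C,D,E,F}
Edges rejected before the tree was complete: 1.

1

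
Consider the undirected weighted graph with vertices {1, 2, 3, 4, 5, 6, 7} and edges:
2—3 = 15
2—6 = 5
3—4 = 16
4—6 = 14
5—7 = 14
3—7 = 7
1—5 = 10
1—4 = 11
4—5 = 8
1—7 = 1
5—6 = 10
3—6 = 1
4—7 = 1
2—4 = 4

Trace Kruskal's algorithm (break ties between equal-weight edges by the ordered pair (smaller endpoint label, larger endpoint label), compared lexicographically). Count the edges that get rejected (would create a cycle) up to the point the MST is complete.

Kruskal's algorithm — process edges by increasing weight (ties by edge label):
1—7 (1): add. Components now {1,7} {2} {3} {4} {5} {6}
3—6 (1): add. Components now {1,7} {2} {3,6} {4} {5}
4—7 (1): add. Components now {1,4,7} {2} {3,6} {5}
2—4 (4): add. Components now {1,2,4,7} {3,6} {5}
2—6 (5): add. Components now {1,2,3,4,6,7} {5}
3—7 (7): skip — 3 and 7 already connected.
4—5 (8): add. Components now {1,2,3,4,5,6,7}
Edges rejected before the tree was complete: 1.

1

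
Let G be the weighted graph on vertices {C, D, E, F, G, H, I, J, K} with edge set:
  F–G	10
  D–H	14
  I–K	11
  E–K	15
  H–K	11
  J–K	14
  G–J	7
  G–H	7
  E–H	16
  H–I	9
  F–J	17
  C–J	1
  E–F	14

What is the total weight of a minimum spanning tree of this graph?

73

Grow the tree from H using Prim:
Step 1: cheapest edge leaving the tree is G–H (7); add G.
Step 2: cheapest edge leaving the tree is G–J (7); add J.
Step 3: cheapest edge leaving the tree is C–J (1); add C.
Step 4: cheapest edge leaving the tree is H–I (9); add I.
Step 5: cheapest edge leaving the tree is F–G (10); add F.
Step 6: cheapest edge leaving the tree is H–K (11); add K.
Step 7: cheapest edge leaving the tree is D–H (14); add D.
Step 8: cheapest edge leaving the tree is E–F (14); add E.
MST edges: G–H, G–J, C–J, H–I, F–G, H–K, D–H, E–F; total weight 7+7+1+9+10+11+14+14 = 73.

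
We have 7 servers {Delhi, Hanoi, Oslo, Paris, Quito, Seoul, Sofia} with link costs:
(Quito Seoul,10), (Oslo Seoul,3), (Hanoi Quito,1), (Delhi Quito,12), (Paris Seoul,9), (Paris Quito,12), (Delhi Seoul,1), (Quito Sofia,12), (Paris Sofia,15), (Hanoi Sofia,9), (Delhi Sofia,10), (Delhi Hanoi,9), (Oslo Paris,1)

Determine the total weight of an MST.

Kruskal: consider edges lightest-first.
Delhi Seoul (1): add — endpoints in different components.
Hanoi Quito (1): add — endpoints in different components.
Oslo Paris (1): add — endpoints in different components.
Oslo Seoul (3): add — endpoints in different components.
Delhi Hanoi (9): add — endpoints in different components.
Hanoi Sofia (9): add — endpoints in different components.
MST edges: Delhi Seoul, Hanoi Quito, Oslo Paris, Oslo Seoul, Delhi Hanoi, Hanoi Sofia; total weight 1+1+1+3+9+9 = 24.

24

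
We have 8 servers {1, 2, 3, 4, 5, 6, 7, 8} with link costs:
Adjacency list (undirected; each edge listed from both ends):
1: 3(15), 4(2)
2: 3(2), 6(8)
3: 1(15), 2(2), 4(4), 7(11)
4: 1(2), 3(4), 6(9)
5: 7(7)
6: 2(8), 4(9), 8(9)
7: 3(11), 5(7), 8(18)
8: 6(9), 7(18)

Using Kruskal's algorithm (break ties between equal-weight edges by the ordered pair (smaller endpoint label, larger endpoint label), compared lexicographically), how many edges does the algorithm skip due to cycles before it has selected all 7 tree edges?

Sort edges by weight, then run Kruskal:
1-4 (2): add — endpoints in different components.
2-3 (2): add — endpoints in different components.
3-4 (4): add — endpoints in different components.
5-7 (7): add — endpoints in different components.
2-6 (8): add — endpoints in different components.
4-6 (9): skip — 4 and 6 already connected.
6-8 (9): add — endpoints in different components.
3-7 (11): add — endpoints in different components.
Edges rejected before the tree was complete: 1.

1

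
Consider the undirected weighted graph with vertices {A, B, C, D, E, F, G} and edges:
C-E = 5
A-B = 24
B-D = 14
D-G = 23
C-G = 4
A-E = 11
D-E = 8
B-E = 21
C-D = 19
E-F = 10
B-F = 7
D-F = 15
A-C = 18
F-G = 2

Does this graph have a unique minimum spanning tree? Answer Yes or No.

Kruskal: consider edges lightest-first.
F-G (2): add. Components now {A} {B} {C} {D} {E} {F,G}
C-G (4): add. Components now {A} {B} {C,F,G} {D} {E}
C-E (5): add. Components now {A} {B} {C,E,F,G} {D}
B-F (7): add. Components now {A} {B,C,E,F,G} {D}
D-E (8): add. Components now {A} {B,C,D,E,F,G}
E-F (10): skip — E and F already connected.
A-E (11): add. Components now {A,B,C,D,E,F,G}
Every non-tree edge has weight strictly greater than the heaviest edge on the tree path between its endpoints, so the MST is unique.

Yes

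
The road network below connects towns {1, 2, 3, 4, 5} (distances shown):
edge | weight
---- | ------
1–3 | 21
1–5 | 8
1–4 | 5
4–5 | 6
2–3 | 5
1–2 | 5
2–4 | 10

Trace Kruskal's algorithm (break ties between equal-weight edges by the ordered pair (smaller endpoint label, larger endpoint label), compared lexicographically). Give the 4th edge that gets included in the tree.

Sort edges by weight, then run Kruskal:
1–2 (5): add. Components now {1,2} {3} {4} {5}
1–4 (5): add. Components now {1,2,4} {3} {5}
2–3 (5): add. Components now {1,2,3,4} {5}
4–5 (6): add. Components now {1,2,3,4,5}
The 4th edge added is 4–5.

4-5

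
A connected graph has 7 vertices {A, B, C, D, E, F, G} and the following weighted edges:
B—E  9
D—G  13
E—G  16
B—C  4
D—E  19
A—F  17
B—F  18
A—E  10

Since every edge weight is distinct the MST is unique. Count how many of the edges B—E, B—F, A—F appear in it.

Kruskal: consider edges lightest-first.
B—C (4): add. Components now {A} {B,C} {D} {E} {F} {G}
B—E (9): add. Components now {A} {B,C,E} {D} {F} {G}
A—E (10): add. Components now {A,B,C,E} {D} {F} {G}
D—G (13): add. Components now {A,B,C,E} {D,G} {F}
E—G (16): add. Components now {A,B,C,D,E,G} {F}
A—F (17): add. Components now {A,B,C,D,E,F,G}
MST edge set: {B—C, B—E, A—E, D—G, E—G, A—F}.
Of the listed edges, {B—E, A—F} are in the MST → 2.

2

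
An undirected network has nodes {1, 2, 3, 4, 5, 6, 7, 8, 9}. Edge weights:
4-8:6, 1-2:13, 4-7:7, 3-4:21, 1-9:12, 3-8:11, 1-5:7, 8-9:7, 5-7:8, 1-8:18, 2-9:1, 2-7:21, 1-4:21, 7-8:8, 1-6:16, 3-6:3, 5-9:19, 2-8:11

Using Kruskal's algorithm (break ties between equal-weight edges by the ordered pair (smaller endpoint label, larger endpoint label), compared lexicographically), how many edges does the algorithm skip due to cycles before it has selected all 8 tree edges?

Sort edges by weight, then run Kruskal:
2-9 (1): add — endpoints in different components.
3-6 (3): add — endpoints in different components.
4-8 (6): add — endpoints in different components.
1-5 (7): add — endpoints in different components.
4-7 (7): add — endpoints in different components.
8-9 (7): add — endpoints in different components.
5-7 (8): add — endpoints in different components.
7-8 (8): skip — 7 and 8 already connected.
2-8 (11): skip — 2 and 8 already connected.
3-8 (11): add — endpoints in different components.
Edges rejected before the tree was complete: 2.

2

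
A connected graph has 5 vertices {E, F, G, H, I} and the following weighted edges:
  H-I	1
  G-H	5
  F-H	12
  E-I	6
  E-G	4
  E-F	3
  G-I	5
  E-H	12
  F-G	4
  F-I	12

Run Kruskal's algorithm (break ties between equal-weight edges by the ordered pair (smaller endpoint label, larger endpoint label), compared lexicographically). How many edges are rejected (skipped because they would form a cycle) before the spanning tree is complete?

1

Kruskal: consider edges lightest-first.
H-I (1): add — endpoints in different components.
E-F (3): add — endpoints in different components.
E-G (4): add — endpoints in different components.
F-G (4): skip — F and G already connected.
G-H (5): add — endpoints in different components.
Edges rejected before the tree was complete: 1.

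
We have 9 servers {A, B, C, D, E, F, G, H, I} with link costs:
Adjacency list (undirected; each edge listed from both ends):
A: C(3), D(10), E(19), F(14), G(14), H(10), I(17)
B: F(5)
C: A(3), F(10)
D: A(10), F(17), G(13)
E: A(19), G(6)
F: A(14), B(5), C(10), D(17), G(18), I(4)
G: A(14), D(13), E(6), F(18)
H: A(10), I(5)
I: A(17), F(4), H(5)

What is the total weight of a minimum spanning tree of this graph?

56

Kruskal: consider edges lightest-first.
A-C (3): add — endpoints in different components.
F-I (4): add — endpoints in different components.
B-F (5): add — endpoints in different components.
H-I (5): add — endpoints in different components.
E-G (6): add — endpoints in different components.
A-D (10): add — endpoints in different components.
A-H (10): add — endpoints in different components.
C-F (10): skip — C and F already connected.
D-G (13): add — endpoints in different components.
MST edges: A-C, F-I, B-F, H-I, E-G, A-D, A-H, D-G; total weight 3+4+5+5+6+10+10+13 = 56.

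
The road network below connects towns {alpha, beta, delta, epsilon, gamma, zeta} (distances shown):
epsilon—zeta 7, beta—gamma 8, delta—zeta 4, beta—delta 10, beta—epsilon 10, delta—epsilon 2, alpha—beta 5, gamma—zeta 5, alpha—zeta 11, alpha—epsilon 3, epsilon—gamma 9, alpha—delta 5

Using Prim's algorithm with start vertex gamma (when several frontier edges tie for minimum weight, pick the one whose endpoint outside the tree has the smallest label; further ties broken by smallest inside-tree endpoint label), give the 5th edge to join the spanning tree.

alpha-beta

Prim's algorithm from gamma:
Step 1: cheapest edge leaving the tree is gamma—zeta (5); add zeta.
Step 2: cheapest edge leaving the tree is delta—zeta (4); add delta.
Step 3: cheapest edge leaving the tree is delta—epsilon (2); add epsilon.
Step 4: cheapest edge leaving the tree is alpha—epsilon (3); add alpha.
Step 5: cheapest edge leaving the tree is alpha—beta (5); add beta.
The 5th edge added is alpha—beta.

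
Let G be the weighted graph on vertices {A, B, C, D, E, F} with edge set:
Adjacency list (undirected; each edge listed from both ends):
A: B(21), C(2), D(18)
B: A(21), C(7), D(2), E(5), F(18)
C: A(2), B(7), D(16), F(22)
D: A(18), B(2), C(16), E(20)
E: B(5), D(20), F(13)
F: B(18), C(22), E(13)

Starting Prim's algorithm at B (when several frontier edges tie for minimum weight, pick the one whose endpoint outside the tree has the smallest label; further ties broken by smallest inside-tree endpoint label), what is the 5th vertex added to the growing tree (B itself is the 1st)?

Prim's algorithm from B:
Step 1: cheapest edge leaving the tree is B—D (2); add D.
Step 2: cheapest edge leaving the tree is B—E (5); add E.
Step 3: cheapest edge leaving the tree is B—C (7); add C.
Step 4: cheapest edge leaving the tree is A—C (2); add A.
Step 5: cheapest edge leaving the tree is E—F (13); add F.
Vertex order: B, D, E, C, A, F. The 5th vertex is A.

A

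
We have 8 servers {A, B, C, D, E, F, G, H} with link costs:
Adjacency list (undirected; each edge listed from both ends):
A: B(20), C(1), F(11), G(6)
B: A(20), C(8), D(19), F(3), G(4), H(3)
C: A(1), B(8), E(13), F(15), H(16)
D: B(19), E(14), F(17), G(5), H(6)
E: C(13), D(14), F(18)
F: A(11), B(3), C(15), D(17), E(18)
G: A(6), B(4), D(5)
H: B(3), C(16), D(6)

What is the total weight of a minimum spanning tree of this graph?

Prim, starting at F.
Step 1: cheapest edge leaving the tree is B—F (3); add B.
Step 2: cheapest edge leaving the tree is B—H (3); add H.
Step 3: cheapest edge leaving the tree is B—G (4); add G.
Step 4: cheapest edge leaving the tree is D—G (5); add D.
Step 5: cheapest edge leaving the tree is A—G (6); add A.
Step 6: cheapest edge leaving the tree is A—C (1); add C.
Step 7: cheapest edge leaving the tree is C—E (13); add E.
MST edges: B—F, B—H, B—G, D—G, A—G, A—C, C—E; total weight 3+3+4+5+6+1+13 = 35.

35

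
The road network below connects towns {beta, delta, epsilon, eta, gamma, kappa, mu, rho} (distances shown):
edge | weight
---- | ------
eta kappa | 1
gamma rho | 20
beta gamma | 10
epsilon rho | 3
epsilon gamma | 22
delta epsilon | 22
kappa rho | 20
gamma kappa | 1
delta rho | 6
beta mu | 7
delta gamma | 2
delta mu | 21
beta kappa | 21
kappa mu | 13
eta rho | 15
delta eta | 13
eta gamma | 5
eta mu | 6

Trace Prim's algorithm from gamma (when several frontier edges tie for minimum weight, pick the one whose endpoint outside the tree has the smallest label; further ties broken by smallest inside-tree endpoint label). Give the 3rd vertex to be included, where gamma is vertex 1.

eta

Prim's algorithm from gamma:
Step 1: cheapest edge leaving the tree is gamma kappa (1); add kappa.
Step 2: cheapest edge leaving the tree is eta kappa (1); add eta.
Step 3: cheapest edge leaving the tree is delta gamma (2); add delta.
Step 4: cheapest edge leaving the tree is eta mu (6); add mu.
Step 5: cheapest edge leaving the tree is delta rho (6); add rho.
Step 6: cheapest edge leaving the tree is epsilon rho (3); add epsilon.
Step 7: cheapest edge leaving the tree is beta mu (7); add beta.
Vertex order: gamma, kappa, eta, delta, mu, rho, epsilon, beta. The 3rd vertex is eta.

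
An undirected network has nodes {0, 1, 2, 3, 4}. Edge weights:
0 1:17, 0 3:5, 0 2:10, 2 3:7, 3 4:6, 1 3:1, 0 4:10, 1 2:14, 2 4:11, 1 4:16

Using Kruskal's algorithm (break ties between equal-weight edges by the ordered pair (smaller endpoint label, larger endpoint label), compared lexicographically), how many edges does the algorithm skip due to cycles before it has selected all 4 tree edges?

Sort edges by weight, then run Kruskal:
1 3 (1): add — endpoints in different components.
0 3 (5): add — endpoints in different components.
3 4 (6): add — endpoints in different components.
2 3 (7): add — endpoints in different components.
Edges rejected before the tree was complete: 0.

0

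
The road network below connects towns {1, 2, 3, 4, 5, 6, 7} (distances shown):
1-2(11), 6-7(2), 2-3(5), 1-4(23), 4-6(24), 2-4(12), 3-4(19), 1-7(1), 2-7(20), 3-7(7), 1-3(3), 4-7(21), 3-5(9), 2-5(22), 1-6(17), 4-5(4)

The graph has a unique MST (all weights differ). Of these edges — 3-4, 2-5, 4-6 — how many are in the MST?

Kruskal's algorithm — process edges by increasing weight (ties by edge label):
1-7 (1): add — endpoints in different components.
6-7 (2): add — endpoints in different components.
1-3 (3): add — endpoints in different components.
4-5 (4): add — endpoints in different components.
2-3 (5): add — endpoints in different components.
3-7 (7): skip — 3 and 7 already connected.
3-5 (9): add — endpoints in different components.
MST edge set: {1-7, 6-7, 1-3, 4-5, 2-3, 3-5}.
Of the listed edges, {} are in the MST → 0.

0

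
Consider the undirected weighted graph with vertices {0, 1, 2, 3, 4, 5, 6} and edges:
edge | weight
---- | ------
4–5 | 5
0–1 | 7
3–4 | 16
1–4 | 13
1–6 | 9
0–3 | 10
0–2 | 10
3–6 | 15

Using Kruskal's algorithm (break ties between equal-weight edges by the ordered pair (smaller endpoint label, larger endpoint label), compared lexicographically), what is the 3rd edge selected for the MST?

Kruskal's algorithm — process edges by increasing weight (ties by edge label):
4–5 (5): add. Components now {0} {1} {2} {3} {4,5} {6}
0–1 (7): add. Components now {0,1} {2} {3} {4,5} {6}
1–6 (9): add. Components now {0,1,6} {2} {3} {4,5}
0–2 (10): add. Components now {0,1,2,6} {3} {4,5}
0–3 (10): add. Components now {0,1,2,3,6} {4,5}
1–4 (13): add. Components now {0,1,2,3,4,5,6}
The 3rd edge added is 1–6.

1-6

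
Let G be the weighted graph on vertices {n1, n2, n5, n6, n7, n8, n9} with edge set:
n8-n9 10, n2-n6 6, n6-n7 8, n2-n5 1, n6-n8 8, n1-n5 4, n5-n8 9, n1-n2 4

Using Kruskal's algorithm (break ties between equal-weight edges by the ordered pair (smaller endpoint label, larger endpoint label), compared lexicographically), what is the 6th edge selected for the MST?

Sort edges by weight, then run Kruskal:
n2-n5 (1): add — endpoints in different components.
n1-n2 (4): add — endpoints in different components.
n1-n5 (4): skip — n1 and n5 already connected.
n2-n6 (6): add — endpoints in different components.
n6-n7 (8): add — endpoints in different components.
n6-n8 (8): add — endpoints in different components.
n5-n8 (9): skip — n8 and n5 already connected.
n8-n9 (10): add — endpoints in different components.
The 6th edge added is n8-n9.

n8-n9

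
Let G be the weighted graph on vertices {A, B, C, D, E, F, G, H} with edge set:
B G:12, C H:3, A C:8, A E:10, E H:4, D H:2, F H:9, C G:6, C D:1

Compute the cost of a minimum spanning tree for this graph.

Grow the tree from C using Prim:
Step 1: frontier [C D 1, C H 3, C G 6, A C 8] → take C D (1); add D.
Step 2: frontier [C H 3, C G 6, A C 8, D H 2] → take D H (2); add H.
Step 3: frontier [C G 6, A C 8, E H 4, F H 9] → take E H (4); add E.
Step 4: frontier [C G 6, A C 8, A E 10, F H 9] → take C G (6); add G.
Step 5: frontier [A C 8, A E 10, B G 12, F H 9] → take A C (8); add A.
Step 6: frontier [B G 12, F H 9] → take F H (9); add F.
Step 7: frontier [B G 12] → take B G (12); add B.
MST edges: C D, D H, E H, C G, A C, F H, B G; total weight 1+2+4+6+8+9+12 = 42.

42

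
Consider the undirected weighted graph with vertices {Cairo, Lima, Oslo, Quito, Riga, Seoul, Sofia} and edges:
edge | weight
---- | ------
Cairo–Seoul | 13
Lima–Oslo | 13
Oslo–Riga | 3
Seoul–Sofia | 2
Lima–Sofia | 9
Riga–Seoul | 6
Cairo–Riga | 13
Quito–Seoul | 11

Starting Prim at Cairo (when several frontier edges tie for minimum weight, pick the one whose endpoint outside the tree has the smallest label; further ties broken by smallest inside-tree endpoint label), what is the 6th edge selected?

Prim's algorithm from Cairo:
Step 1: frontier [Cairo–Riga 13, Cairo–Seoul 13] → take Cairo–Riga (13); add Riga.
Step 2: frontier [Cairo–Seoul 13, Oslo–Riga 3, Riga–Seoul 6] → take Oslo–Riga (3); add Oslo.
Step 3: frontier [Cairo–Seoul 13, Lima–Oslo 13, Riga–Seoul 6] → take Riga–Seoul (6); add Seoul.
Step 4: frontier [Lima–Oslo 13, Seoul–Sofia 2, Quito–Seoul 11] → take Seoul–Sofia (2); add Sofia.
Step 5: frontier [Lima–Oslo 13, Quito–Seoul 11, Lima–Sofia 9] → take Lima–Sofia (9); add Lima.
Step 6: frontier [Quito–Seoul 11] → take Quito–Seoul (11); add Quito.
The 6th edge added is Quito–Seoul.

Quito-Seoul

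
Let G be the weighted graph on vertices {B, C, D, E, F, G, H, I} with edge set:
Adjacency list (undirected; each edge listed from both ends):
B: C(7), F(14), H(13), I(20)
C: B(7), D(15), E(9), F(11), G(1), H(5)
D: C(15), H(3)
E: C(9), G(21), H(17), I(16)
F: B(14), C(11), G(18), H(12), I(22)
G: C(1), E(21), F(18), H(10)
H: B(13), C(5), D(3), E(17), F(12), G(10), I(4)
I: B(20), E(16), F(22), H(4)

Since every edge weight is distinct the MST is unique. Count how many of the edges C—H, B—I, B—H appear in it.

1

Kruskal's algorithm — process edges by increasing weight (ties by edge label):
C—G (1): add — endpoints in different components.
D—H (3): add — endpoints in different components.
H—I (4): add — endpoints in different components.
C—H (5): add — endpoints in different components.
B—C (7): add — endpoints in different components.
C—E (9): add — endpoints in different components.
G—H (10): skip — G and H already connected.
C—F (11): add — endpoints in different components.
MST edge set: {C—G, D—H, H—I, C—H, B—C, C—E, C—F}.
Of the listed edges, {C—H} are in the MST → 1.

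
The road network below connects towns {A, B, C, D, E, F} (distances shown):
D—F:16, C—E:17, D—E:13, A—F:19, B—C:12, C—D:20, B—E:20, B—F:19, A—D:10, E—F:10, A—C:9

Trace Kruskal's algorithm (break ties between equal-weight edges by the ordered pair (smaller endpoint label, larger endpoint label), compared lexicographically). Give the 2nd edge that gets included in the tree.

Kruskal: consider edges lightest-first.
A—C (9): add — endpoints in different components.
A—D (10): add — endpoints in different components.
E—F (10): add — endpoints in different components.
B—C (12): add — endpoints in different components.
D—E (13): add — endpoints in different components.
The 2nd edge added is A—D.

A-D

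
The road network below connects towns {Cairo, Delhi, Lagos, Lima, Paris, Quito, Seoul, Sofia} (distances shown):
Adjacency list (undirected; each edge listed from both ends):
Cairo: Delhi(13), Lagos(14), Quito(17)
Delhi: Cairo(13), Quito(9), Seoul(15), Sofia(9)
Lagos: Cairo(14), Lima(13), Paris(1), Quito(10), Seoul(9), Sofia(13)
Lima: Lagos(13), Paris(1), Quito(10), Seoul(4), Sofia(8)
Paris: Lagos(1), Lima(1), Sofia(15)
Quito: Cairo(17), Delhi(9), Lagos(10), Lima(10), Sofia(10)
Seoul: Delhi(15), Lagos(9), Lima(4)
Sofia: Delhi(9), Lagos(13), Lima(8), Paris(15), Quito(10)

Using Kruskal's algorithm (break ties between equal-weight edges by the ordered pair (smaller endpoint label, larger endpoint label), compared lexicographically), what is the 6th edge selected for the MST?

Delhi-Sofia

Kruskal's algorithm — process edges by increasing weight (ties by edge label):
Lagos—Paris (1): add — endpoints in different components.
Lima—Paris (1): add — endpoints in different components.
Lima—Seoul (4): add — endpoints in different components.
Lima—Sofia (8): add — endpoints in different components.
Delhi—Quito (9): add — endpoints in different components.
Delhi—Sofia (9): add — endpoints in different components.
Lagos—Seoul (9): skip — Lagos and Seoul already connected.
Lagos—Quito (10): skip — Lagos and Quito already connected.
Lima—Quito (10): skip — Lima and Quito already connected.
Quito—Sofia (10): skip — Sofia and Quito already connected.
Cairo—Delhi (13): add — endpoints in different components.
The 6th edge added is Delhi—Sofia.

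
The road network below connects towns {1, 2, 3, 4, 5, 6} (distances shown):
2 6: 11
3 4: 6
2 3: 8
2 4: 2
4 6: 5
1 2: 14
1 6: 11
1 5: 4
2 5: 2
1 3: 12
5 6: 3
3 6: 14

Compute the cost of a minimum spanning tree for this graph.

Sort edges by weight, then run Kruskal:
2 4 (2): add — endpoints in different components.
2 5 (2): add — endpoints in different components.
5 6 (3): add — endpoints in different components.
1 5 (4): add — endpoints in different components.
4 6 (5): skip — 4 and 6 already connected.
3 4 (6): add — endpoints in different components.
MST edges: 2 4, 2 5, 5 6, 1 5, 3 4; total weight 2+2+3+4+6 = 17.

17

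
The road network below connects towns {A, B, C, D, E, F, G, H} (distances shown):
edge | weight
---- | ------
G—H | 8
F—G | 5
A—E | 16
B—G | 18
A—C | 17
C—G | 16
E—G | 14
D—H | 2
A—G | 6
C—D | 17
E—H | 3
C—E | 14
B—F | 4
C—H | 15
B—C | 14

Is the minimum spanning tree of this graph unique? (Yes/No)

No

Sort edges by weight, then run Kruskal:
D—H (2): add — endpoints in different components.
E—H (3): add — endpoints in different components.
B—F (4): add — endpoints in different components.
F—G (5): add — endpoints in different components.
A—G (6): add — endpoints in different components.
G—H (8): add — endpoints in different components.
B—C (14): add — endpoints in different components.
Non-tree edge C—E has weight 14, equal to the heaviest edge on its tree cycle — swapping gives another MST of the same weight. Not unique.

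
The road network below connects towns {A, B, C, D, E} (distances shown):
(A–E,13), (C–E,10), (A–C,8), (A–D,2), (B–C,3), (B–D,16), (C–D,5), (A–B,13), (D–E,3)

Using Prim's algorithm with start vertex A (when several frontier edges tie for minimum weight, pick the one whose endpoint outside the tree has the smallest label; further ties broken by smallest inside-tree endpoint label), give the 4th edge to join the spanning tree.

Prim, starting at A.
Step 1: cheapest edge leaving the tree is A–D (2); add D.
Step 2: cheapest edge leaving the tree is D–E (3); add E.
Step 3: cheapest edge leaving the tree is C–D (5); add C.
Step 4: cheapest edge leaving the tree is B–C (3); add B.
The 4th edge added is B–C.

B-C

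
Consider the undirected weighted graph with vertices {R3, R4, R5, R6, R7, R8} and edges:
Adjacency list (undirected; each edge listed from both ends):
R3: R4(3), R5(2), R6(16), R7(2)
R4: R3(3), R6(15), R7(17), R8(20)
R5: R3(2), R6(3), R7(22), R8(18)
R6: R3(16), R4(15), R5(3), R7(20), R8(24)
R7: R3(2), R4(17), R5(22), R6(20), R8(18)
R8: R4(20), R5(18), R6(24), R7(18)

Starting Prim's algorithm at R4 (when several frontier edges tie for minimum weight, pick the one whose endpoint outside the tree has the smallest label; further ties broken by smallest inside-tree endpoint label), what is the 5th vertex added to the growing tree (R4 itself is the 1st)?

Prim's algorithm from R4:
Step 1: frontier [R3 R4 3, R4 R6 15, R4 R7 17, R4 R8 20] → take R3 R4 (3); add R3.
Step 2: frontier [R3 R5 2, R3 R7 2, R3 R6 16, R4 R6 15, R4 R7 17, R4 R8 20] → take R3 R5 (2); add R5.
Step 3: frontier [R3 R7 2, R3 R6 16, R4 R6 15, R4 R7 17, R4 R8 20, R5 R6 3, R5 R8 18, R5 R7 22] → take R3 R7 (2); add R7.
Step 4: frontier [R3 R6 16, R4 R6 15, R4 R8 20, R5 R6 3, R5 R8 18, R7 R8 18, R6 R7 20] → take R5 R6 (3); add R6.
Step 5: frontier [R4 R8 20, R5 R8 18, R6 R8 24, R7 R8 18] → take R5 R8 (18); add R8.
Vertex order: R4, R3, R5, R7, R6, R8. The 5th vertex is R6.

R6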